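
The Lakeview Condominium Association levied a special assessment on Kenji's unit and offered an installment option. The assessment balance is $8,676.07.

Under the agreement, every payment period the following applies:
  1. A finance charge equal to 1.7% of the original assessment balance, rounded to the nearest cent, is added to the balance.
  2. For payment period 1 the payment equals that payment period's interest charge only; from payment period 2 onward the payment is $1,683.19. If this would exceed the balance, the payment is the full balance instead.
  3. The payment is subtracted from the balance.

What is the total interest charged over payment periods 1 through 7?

$1,032.43

Payment period 1: $8,676.07 +$147.49 interest = $8,823.56; pay $147.49 → $8,676.07
Payment period 2: $8,676.07 +$147.49 interest = $8,823.56; pay $1,683.19 → $7,140.37
Payment period 3: $7,140.37 +$147.49 interest = $7,287.86; pay $1,683.19 → $5,604.67
Payment period 4: $5,604.67 +$147.49 interest = $5,752.16; pay $1,683.19 → $4,068.97
Payment period 5: $4,068.97 +$147.49 interest = $4,216.46; pay $1,683.19 → $2,533.27
Payment period 6: $2,533.27 +$147.49 interest = $2,680.76; pay $1,683.19 → $997.57
Payment period 7: $997.57 +$147.49 interest = $1,145.06; pay $1,145.06 → $0.00
Total interest: $147.49 + $147.49 + $147.49 + $147.49 + $147.49 + $147.49 + $147.49 = $1,032.43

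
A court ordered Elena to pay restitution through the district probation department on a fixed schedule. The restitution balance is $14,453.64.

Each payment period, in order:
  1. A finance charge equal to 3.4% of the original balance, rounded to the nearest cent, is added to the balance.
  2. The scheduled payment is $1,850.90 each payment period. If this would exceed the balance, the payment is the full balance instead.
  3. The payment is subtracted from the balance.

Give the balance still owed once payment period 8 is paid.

Payment period 1: $14,453.64 +$491.42 interest = $14,945.06; pay $1,850.90 → $13,094.16
Payment period 2: $13,094.16 +$491.42 interest = $13,585.58; pay $1,850.90 → $11,734.68
Payment period 3: $11,734.68 +$491.42 interest = $12,226.10; pay $1,850.90 → $10,375.20
Payment period 4: $10,375.20 +$491.42 interest = $10,866.62; pay $1,850.90 → $9,015.72
Payment period 5: $9,015.72 +$491.42 interest = $9,507.14; pay $1,850.90 → $7,656.24
Payment period 6: $7,656.24 +$491.42 interest = $8,147.66; pay $1,850.90 → $6,296.76
Payment period 7: $6,296.76 +$491.42 interest = $6,788.18; pay $1,850.90 → $4,937.28
Payment period 8: $4,937.28 +$491.42 interest = $5,428.70; pay $1,850.90 → $3,577.80

$3,577.80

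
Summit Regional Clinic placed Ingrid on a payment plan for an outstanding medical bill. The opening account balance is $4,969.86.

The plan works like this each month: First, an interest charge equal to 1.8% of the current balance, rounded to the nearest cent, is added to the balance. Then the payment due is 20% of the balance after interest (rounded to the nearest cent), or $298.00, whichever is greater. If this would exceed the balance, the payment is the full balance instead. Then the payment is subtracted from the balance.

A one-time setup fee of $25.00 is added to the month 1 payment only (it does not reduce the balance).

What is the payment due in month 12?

$41.41

# | Opening | Interest | Payment | Fee | End bal
1 | $4,969.86 | $89.46 | $1,011.86 | $25.00 | $4,047.46
2 | $4,047.46 | $72.85 | $824.06 | — | $3,296.25
3 | $3,296.25 | $59.33 | $671.12 | — | $2,684.46
4 | $2,684.46 | $48.32 | $546.56 | — | $2,186.22
5 | $2,186.22 | $39.35 | $445.11 | — | $1,780.46
6 | $1,780.46 | $32.05 | $362.50 | — | $1,450.01
7 | $1,450.01 | $26.10 | $298.00 | — | $1,178.11
8 | $1,178.11 | $21.21 | $298.00 | — | $901.32
9 | $901.32 | $16.22 | $298.00 | — | $619.54
10 | $619.54 | $11.15 | $298.00 | — | $332.69
11 | $332.69 | $5.99 | $298.00 | — | $40.68
12 | $40.68 | $0.73 | $41.41 | — | $0.00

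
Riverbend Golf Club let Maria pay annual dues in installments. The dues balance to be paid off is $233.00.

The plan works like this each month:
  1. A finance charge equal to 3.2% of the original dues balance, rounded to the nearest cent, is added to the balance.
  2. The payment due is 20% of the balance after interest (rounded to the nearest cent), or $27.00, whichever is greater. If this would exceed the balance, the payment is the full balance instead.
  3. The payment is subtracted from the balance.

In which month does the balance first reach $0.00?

10

Month 1: $233.00 +$7.46 interest = $240.46; pay $48.09 → $192.37
Month 2: $192.37 +$7.46 interest = $199.83; pay $39.97 → $159.86
Month 3: $159.86 +$7.46 interest = $167.32; pay $33.46 → $133.86
Month 4: $133.86 +$7.46 interest = $141.32; pay $28.26 → $113.06
Month 5: $113.06 +$7.46 interest = $120.52; pay $27.00 → $93.52
Month 6: $93.52 +$7.46 interest = $100.98; pay $27.00 → $73.98
Month 7: $73.98 +$7.46 interest = $81.44; pay $27.00 → $54.44
Month 8: $54.44 +$7.46 interest = $61.90; pay $27.00 → $34.90
Month 9: $34.90 +$7.46 interest = $42.36; pay $27.00 → $15.36
Month 10: $15.36 +$7.46 interest = $22.82; pay $22.82 → $0.00
Balance reaches $0.00 in month 10.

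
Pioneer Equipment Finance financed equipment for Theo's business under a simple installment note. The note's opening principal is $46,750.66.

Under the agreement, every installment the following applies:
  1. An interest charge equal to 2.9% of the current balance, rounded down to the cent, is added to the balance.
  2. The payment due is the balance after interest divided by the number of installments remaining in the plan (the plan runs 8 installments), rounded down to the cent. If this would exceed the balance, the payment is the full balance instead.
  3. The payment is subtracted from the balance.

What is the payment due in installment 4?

Installment 1: $46,750.66 +$1,355.76 interest = $48,106.42; pay $6,013.30 → $42,093.12
Installment 2: $42,093.12 +$1,220.70 interest = $43,313.82; pay $6,187.68 → $37,126.14
Installment 3: $37,126.14 +$1,076.65 interest = $38,202.79; pay $6,367.13 → $31,835.66
Installment 4: $31,835.66 +$923.23 interest = $32,758.89; pay $6,551.77 → $26,207.12

$6,551.77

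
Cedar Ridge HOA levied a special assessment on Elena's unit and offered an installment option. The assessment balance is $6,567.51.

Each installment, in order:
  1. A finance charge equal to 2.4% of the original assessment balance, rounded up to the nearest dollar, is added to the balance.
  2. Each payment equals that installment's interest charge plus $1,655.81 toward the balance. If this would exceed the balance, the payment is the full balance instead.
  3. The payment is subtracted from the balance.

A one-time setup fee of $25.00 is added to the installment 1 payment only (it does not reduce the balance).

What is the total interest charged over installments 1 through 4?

$632.00

Installment 1: opening $6,567.51; interest $158.00 → $6,725.51; payment $1,813.81 (+ $25.00 fee); balance $4,911.70
Installment 2: opening $4,911.70; interest $158.00 → $5,069.70; payment $1,813.81; balance $3,255.89
Installment 3: opening $3,255.89; interest $158.00 → $3,413.89; payment $1,813.81; balance $1,600.08
Installment 4: opening $1,600.08; interest $158.00 → $1,758.08; payment $1,758.08; balance $0.00
Total interest: $158.00 + $158.00 + $158.00 + $158.00 = $632.00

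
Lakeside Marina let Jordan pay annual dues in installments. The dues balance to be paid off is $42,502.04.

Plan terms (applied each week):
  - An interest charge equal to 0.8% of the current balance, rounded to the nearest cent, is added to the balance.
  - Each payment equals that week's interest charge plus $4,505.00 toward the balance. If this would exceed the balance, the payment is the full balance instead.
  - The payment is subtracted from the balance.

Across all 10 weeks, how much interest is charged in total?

# | Opening | Interest | Payment | End bal
1 | $42,502.04 | $340.02 | $4,845.02 | $37,997.04
2 | $37,997.04 | $303.98 | $4,808.98 | $33,492.04
3 | $33,492.04 | $267.94 | $4,772.94 | $28,987.04
4 | $28,987.04 | $231.90 | $4,736.90 | $24,482.04
5 | $24,482.04 | $195.86 | $4,700.86 | $19,977.04
6 | $19,977.04 | $159.82 | $4,664.82 | $15,472.04
7 | $15,472.04 | $123.78 | $4,628.78 | $10,967.04
8 | $10,967.04 | $87.74 | $4,592.74 | $6,462.04
9 | $6,462.04 | $51.70 | $4,556.70 | $1,957.04
10 | $1,957.04 | $15.66 | $1,972.70 | $0.00
Total interest: $340.02 + $303.98 + $267.94 + $231.90 + $195.86 + $159.82 + $123.78 + $87.74 + $51.70 + $15.66 = $1,778.40

$1,778.40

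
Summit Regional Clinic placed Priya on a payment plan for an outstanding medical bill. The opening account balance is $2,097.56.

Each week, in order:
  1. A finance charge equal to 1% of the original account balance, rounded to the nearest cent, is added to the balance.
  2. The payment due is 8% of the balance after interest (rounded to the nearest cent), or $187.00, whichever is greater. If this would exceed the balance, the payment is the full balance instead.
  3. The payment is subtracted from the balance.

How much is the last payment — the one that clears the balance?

Week 1: opening $2,097.56; interest $20.98 → $2,118.54; payment $187.00; balance $1,931.54
Week 2: opening $1,931.54; interest $20.98 → $1,952.52; payment $187.00; balance $1,765.52
Week 3: opening $1,765.52; interest $20.98 → $1,786.50; payment $187.00; balance $1,599.50
Week 4: opening $1,599.50; interest $20.98 → $1,620.48; payment $187.00; balance $1,433.48
Week 5: opening $1,433.48; interest $20.98 → $1,454.46; payment $187.00; balance $1,267.46
Week 6: opening $1,267.46; interest $20.98 → $1,288.44; payment $187.00; balance $1,101.44
Week 7: opening $1,101.44; interest $20.98 → $1,122.42; payment $187.00; balance $935.42
Week 8: opening $935.42; interest $20.98 → $956.40; payment $187.00; balance $769.40
Week 9: opening $769.40; interest $20.98 → $790.38; payment $187.00; balance $603.38
Week 10: opening $603.38; interest $20.98 → $624.36; payment $187.00; balance $437.36
Week 11: opening $437.36; interest $20.98 → $458.34; payment $187.00; balance $271.34
Week 12: opening $271.34; interest $20.98 → $292.32; payment $187.00; balance $105.32
Week 13: opening $105.32; interest $20.98 → $126.30; payment $126.30; balance $0.00

$126.30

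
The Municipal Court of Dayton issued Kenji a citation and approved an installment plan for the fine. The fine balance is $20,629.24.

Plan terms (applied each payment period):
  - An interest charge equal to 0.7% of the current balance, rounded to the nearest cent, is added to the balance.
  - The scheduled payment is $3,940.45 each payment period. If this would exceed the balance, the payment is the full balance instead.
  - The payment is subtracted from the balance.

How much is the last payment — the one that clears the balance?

$1,391.08

Payment period 1: opening $20,629.24; interest $144.40 → $20,773.64; payment $3,940.45; balance $16,833.19
Payment period 2: opening $16,833.19; interest $117.83 → $16,951.02; payment $3,940.45; balance $13,010.57
Payment period 3: opening $13,010.57; interest $91.07 → $13,101.64; payment $3,940.45; balance $9,161.19
Payment period 4: opening $9,161.19; interest $64.13 → $9,225.32; payment $3,940.45; balance $5,284.87
Payment period 5: opening $5,284.87; interest $36.99 → $5,321.86; payment $3,940.45; balance $1,381.41
Payment period 6: opening $1,381.41; interest $9.67 → $1,391.08; payment $1,391.08; balance $0.00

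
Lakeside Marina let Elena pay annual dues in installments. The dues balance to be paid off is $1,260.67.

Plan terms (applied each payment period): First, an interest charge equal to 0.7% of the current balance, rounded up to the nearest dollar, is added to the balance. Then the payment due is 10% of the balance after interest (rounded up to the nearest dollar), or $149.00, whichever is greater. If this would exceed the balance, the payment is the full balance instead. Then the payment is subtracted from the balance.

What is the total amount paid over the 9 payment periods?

$1,305.67

Payment period 1: $1,260.67 +$9.00 interest = $1,269.67; pay $149.00 → $1,120.67
Payment period 2: $1,120.67 +$8.00 interest = $1,128.67; pay $149.00 → $979.67
Payment period 3: $979.67 +$7.00 interest = $986.67; pay $149.00 → $837.67
Payment period 4: $837.67 +$6.00 interest = $843.67; pay $149.00 → $694.67
Payment period 5: $694.67 +$5.00 interest = $699.67; pay $149.00 → $550.67
Payment period 6: $550.67 +$4.00 interest = $554.67; pay $149.00 → $405.67
Payment period 7: $405.67 +$3.00 interest = $408.67; pay $149.00 → $259.67
Payment period 8: $259.67 +$2.00 interest = $261.67; pay $149.00 → $112.67
Payment period 9: $112.67 +$1.00 interest = $113.67; pay $113.67 → $0.00
Total paid: $1,305.67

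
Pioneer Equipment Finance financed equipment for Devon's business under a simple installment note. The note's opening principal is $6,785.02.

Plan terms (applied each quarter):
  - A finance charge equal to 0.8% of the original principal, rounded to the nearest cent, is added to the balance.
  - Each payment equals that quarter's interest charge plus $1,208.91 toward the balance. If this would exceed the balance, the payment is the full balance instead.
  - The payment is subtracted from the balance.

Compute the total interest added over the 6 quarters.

Quarter 1: opening $6,785.02; interest $54.28 → $6,839.30; payment $1,263.19; balance $5,576.11
Quarter 2: opening $5,576.11; interest $54.28 → $5,630.39; payment $1,263.19; balance $4,367.20
Quarter 3: opening $4,367.20; interest $54.28 → $4,421.48; payment $1,263.19; balance $3,158.29
Quarter 4: opening $3,158.29; interest $54.28 → $3,212.57; payment $1,263.19; balance $1,949.38
Quarter 5: opening $1,949.38; interest $54.28 → $2,003.66; payment $1,263.19; balance $740.47
Quarter 6: opening $740.47; interest $54.28 → $794.75; payment $794.75; balance $0.00
Total interest: $54.28 + $54.28 + $54.28 + $54.28 + $54.28 + $54.28 = $325.68

$325.68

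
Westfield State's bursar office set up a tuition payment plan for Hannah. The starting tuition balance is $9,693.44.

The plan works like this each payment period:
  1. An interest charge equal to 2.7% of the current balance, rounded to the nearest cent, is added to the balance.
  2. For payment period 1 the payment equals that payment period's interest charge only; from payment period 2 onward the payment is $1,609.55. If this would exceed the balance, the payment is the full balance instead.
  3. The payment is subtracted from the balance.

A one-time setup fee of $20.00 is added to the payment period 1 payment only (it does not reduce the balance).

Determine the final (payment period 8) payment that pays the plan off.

Payment period 1: $9,693.44 +$261.72 interest = $9,955.16; pay $261.72 (+ $20.00 fee) → $9,693.44
Payment period 2: $9,693.44 +$261.72 interest = $9,955.16; pay $1,609.55 → $8,345.61
Payment period 3: $8,345.61 +$225.33 interest = $8,570.94; pay $1,609.55 → $6,961.39
Payment period 4: $6,961.39 +$187.96 interest = $7,149.35; pay $1,609.55 → $5,539.80
Payment period 5: $5,539.80 +$149.57 interest = $5,689.37; pay $1,609.55 → $4,079.82
Payment period 6: $4,079.82 +$110.16 interest = $4,189.98; pay $1,609.55 → $2,580.43
Payment period 7: $2,580.43 +$69.67 interest = $2,650.10; pay $1,609.55 → $1,040.55
Payment period 8: $1,040.55 +$28.09 interest = $1,068.64; pay $1,068.64 → $0.00

$1,068.64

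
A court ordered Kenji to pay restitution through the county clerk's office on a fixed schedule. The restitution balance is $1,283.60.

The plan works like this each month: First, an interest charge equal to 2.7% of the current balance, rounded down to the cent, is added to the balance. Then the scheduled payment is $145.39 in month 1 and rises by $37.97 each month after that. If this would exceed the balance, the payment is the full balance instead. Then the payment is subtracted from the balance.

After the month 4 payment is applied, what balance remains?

# | Opening | Interest | Payment | End bal
1 | $1,283.60 | $34.65 | $145.39 | $1,172.86
2 | $1,172.86 | $31.66 | $183.36 | $1,021.16
3 | $1,021.16 | $27.57 | $221.33 | $827.40
4 | $827.40 | $22.33 | $259.30 | $590.43

$590.43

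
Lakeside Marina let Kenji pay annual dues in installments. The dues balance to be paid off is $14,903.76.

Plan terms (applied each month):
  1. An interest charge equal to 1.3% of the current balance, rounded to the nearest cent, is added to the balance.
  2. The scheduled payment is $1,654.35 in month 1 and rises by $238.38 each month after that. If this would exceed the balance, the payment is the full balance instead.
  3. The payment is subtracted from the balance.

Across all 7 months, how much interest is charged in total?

$838.86

Month 1: $14,903.76 +$193.75 interest = $15,097.51; pay $1,654.35 → $13,443.16
Month 2: $13,443.16 +$174.76 interest = $13,617.92; pay $1,892.73 → $11,725.19
Month 3: $11,725.19 +$152.43 interest = $11,877.62; pay $2,131.11 → $9,746.51
Month 4: $9,746.51 +$126.70 interest = $9,873.21; pay $2,369.49 → $7,503.72
Month 5: $7,503.72 +$97.55 interest = $7,601.27; pay $2,607.87 → $4,993.40
Month 6: $4,993.40 +$64.91 interest = $5,058.31; pay $2,846.25 → $2,212.06
Month 7: $2,212.06 +$28.76 interest = $2,240.82; pay $2,240.82 → $0.00
Total interest: $193.75 + $174.76 + $152.43 + $126.70 + $97.55 + $64.91 + $28.76 = $838.86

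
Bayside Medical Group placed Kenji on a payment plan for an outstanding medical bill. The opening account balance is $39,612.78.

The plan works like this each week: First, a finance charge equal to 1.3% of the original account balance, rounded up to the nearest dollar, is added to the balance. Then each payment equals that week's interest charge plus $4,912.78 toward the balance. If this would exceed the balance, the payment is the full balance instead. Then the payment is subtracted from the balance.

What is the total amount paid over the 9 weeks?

$44,247.78

# | Opening | Interest | Payment | End bal
1 | $39,612.78 | $515.00 | $5,427.78 | $34,700.00
2 | $34,700.00 | $515.00 | $5,427.78 | $29,787.22
3 | $29,787.22 | $515.00 | $5,427.78 | $24,874.44
4 | $24,874.44 | $515.00 | $5,427.78 | $19,961.66
5 | $19,961.66 | $515.00 | $5,427.78 | $15,048.88
6 | $15,048.88 | $515.00 | $5,427.78 | $10,136.10
7 | $10,136.10 | $515.00 | $5,427.78 | $5,223.32
8 | $5,223.32 | $515.00 | $5,427.78 | $310.54
9 | $310.54 | $515.00 | $825.54 | $0.00
Total paid: $44,247.78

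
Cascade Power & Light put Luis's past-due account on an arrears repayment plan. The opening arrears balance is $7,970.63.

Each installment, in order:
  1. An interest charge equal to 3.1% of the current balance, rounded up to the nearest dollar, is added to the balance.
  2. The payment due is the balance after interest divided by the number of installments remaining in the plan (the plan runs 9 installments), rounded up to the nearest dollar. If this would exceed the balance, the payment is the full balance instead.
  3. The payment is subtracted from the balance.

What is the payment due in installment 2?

$942.00

Installment 1: opening $7,970.63; interest $248.00 → $8,218.63; payment $914.00; balance $7,304.63
Installment 2: opening $7,304.63; interest $227.00 → $7,531.63; payment $942.00; balance $6,589.63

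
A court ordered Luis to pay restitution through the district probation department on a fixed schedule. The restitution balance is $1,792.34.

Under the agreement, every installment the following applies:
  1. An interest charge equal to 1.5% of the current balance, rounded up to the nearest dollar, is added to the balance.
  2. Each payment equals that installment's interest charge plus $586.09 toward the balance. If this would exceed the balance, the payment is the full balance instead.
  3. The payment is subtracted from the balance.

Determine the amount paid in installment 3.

Installment 1: $1,792.34 +$27.00 interest = $1,819.34; pay $613.09 → $1,206.25
Installment 2: $1,206.25 +$19.00 interest = $1,225.25; pay $605.09 → $620.16
Installment 3: $620.16 +$10.00 interest = $630.16; pay $596.09 → $34.07

$596.09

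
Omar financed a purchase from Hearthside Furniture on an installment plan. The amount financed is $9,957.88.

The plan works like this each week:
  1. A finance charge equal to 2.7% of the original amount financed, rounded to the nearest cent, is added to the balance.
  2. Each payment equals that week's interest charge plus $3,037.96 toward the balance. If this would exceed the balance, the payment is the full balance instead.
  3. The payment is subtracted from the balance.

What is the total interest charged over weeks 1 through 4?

$1,075.44

Week 1: opening $9,957.88; interest $268.86 → $10,226.74; payment $3,306.82; balance $6,919.92
Week 2: opening $6,919.92; interest $268.86 → $7,188.78; payment $3,306.82; balance $3,881.96
Week 3: opening $3,881.96; interest $268.86 → $4,150.82; payment $3,306.82; balance $844.00
Week 4: opening $844.00; interest $268.86 → $1,112.86; payment $1,112.86; balance $0.00
Total interest: $268.86 + $268.86 + $268.86 + $268.86 = $1,075.44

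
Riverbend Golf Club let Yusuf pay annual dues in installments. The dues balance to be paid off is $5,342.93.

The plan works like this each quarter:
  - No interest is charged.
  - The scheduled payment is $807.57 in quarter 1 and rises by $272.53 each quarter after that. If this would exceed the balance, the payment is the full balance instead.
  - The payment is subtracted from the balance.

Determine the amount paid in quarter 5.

Quarter 1: opening $5,342.93; payment $807.57; balance $4,535.36
Quarter 2: opening $4,535.36; payment $1,080.10; balance $3,455.26
Quarter 3: opening $3,455.26; payment $1,352.63; balance $2,102.63
Quarter 4: opening $2,102.63; payment $1,625.16; balance $477.47
Quarter 5: opening $477.47; payment $477.47; balance $0.00

$477.47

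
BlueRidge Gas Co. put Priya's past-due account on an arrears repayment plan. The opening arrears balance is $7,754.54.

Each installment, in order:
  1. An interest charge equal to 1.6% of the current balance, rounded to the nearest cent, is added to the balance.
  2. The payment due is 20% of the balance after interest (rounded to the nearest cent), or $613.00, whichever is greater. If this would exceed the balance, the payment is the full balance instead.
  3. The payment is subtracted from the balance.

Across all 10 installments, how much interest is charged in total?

Installment 1: $7,754.54 +$124.07 interest = $7,878.61; pay $1,575.72 → $6,302.89
Installment 2: $6,302.89 +$100.85 interest = $6,403.74; pay $1,280.75 → $5,122.99
Installment 3: $5,122.99 +$81.97 interest = $5,204.96; pay $1,040.99 → $4,163.97
Installment 4: $4,163.97 +$66.62 interest = $4,230.59; pay $846.12 → $3,384.47
Installment 5: $3,384.47 +$54.15 interest = $3,438.62; pay $687.72 → $2,750.90
Installment 6: $2,750.90 +$44.01 interest = $2,794.91; pay $613.00 → $2,181.91
Installment 7: $2,181.91 +$34.91 interest = $2,216.82; pay $613.00 → $1,603.82
Installment 8: $1,603.82 +$25.66 interest = $1,629.48; pay $613.00 → $1,016.48
Installment 9: $1,016.48 +$16.26 interest = $1,032.74; pay $613.00 → $419.74
Installment 10: $419.74 +$6.72 interest = $426.46; pay $426.46 → $0.00
Total interest: $124.07 + $100.85 + $81.97 + $66.62 + $54.15 + $44.01 + $34.91 + $25.66 + $16.26 + $6.72 = $555.22

$555.22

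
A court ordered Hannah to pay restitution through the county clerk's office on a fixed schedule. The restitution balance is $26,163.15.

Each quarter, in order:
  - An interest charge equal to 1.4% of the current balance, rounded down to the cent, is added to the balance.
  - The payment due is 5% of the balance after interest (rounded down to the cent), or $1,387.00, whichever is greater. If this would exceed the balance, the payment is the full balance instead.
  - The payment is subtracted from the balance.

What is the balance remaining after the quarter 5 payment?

Quarter 1: opening $26,163.15; interest $366.28 → $26,529.43; payment $1,387.00; balance $25,142.43
Quarter 2: opening $25,142.43; interest $351.99 → $25,494.42; payment $1,387.00; balance $24,107.42
Quarter 3: opening $24,107.42; interest $337.50 → $24,444.92; payment $1,387.00; balance $23,057.92
Quarter 4: opening $23,057.92; interest $322.81 → $23,380.73; payment $1,387.00; balance $21,993.73
Quarter 5: opening $21,993.73; interest $307.91 → $22,301.64; payment $1,387.00; balance $20,914.64

$20,914.64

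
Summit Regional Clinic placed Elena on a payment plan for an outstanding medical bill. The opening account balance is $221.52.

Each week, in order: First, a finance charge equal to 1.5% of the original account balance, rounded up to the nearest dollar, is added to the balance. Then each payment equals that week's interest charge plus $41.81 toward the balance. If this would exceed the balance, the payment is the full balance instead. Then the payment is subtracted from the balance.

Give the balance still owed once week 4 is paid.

$54.28

Week 1: opening $221.52; interest $4.00 → $225.52; payment $45.81; balance $179.71
Week 2: opening $179.71; interest $4.00 → $183.71; payment $45.81; balance $137.90
Week 3: opening $137.90; interest $4.00 → $141.90; payment $45.81; balance $96.09
Week 4: opening $96.09; interest $4.00 → $100.09; payment $45.81; balance $54.28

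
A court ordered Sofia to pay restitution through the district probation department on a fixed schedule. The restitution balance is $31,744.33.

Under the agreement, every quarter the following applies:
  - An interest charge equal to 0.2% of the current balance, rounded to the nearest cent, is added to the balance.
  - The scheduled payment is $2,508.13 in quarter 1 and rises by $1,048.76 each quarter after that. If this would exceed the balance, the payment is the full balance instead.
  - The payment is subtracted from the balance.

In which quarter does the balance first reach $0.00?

7

# | Opening | Interest | Payment | End bal
1 | $31,744.33 | $63.49 | $2,508.13 | $29,299.69
2 | $29,299.69 | $58.60 | $3,556.89 | $25,801.40
3 | $25,801.40 | $51.60 | $4,605.65 | $21,247.35
4 | $21,247.35 | $42.49 | $5,654.41 | $15,635.43
5 | $15,635.43 | $31.27 | $6,703.17 | $8,963.53
6 | $8,963.53 | $17.93 | $7,751.93 | $1,229.53
7 | $1,229.53 | $2.46 | $1,231.99 | $0.00
Balance reaches $0.00 in quarter 7.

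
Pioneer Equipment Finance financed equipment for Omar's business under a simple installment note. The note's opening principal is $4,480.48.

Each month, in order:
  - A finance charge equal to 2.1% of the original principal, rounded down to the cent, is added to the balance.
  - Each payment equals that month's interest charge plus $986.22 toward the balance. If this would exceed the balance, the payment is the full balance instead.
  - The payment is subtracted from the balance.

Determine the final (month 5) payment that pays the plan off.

$629.69

Month 1: $4,480.48 +$94.09 interest = $4,574.57; pay $1,080.31 → $3,494.26
Month 2: $3,494.26 +$94.09 interest = $3,588.35; pay $1,080.31 → $2,508.04
Month 3: $2,508.04 +$94.09 interest = $2,602.13; pay $1,080.31 → $1,521.82
Month 4: $1,521.82 +$94.09 interest = $1,615.91; pay $1,080.31 → $535.60
Month 5: $535.60 +$94.09 interest = $629.69; pay $629.69 → $0.00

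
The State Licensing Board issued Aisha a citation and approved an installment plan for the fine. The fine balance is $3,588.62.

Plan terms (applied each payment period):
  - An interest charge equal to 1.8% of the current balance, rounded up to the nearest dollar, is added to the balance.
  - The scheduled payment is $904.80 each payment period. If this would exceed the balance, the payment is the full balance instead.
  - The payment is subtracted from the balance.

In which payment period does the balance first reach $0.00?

Payment period 1: $3,588.62 +$65.00 interest = $3,653.62; pay $904.80 → $2,748.82
Payment period 2: $2,748.82 +$50.00 interest = $2,798.82; pay $904.80 → $1,894.02
Payment period 3: $1,894.02 +$35.00 interest = $1,929.02; pay $904.80 → $1,024.22
Payment period 4: $1,024.22 +$19.00 interest = $1,043.22; pay $904.80 → $138.42
Payment period 5: $138.42 +$3.00 interest = $141.42; pay $141.42 → $0.00
Balance reaches $0.00 in payment period 5.

5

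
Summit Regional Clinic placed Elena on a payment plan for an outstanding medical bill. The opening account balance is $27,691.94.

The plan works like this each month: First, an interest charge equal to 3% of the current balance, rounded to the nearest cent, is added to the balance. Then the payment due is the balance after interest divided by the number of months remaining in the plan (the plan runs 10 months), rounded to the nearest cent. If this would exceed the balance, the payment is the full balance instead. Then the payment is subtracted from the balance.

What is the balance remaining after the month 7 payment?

Month 1: $27,691.94 +$830.76 interest = $28,522.70; pay $2,852.27 → $25,670.43
Month 2: $25,670.43 +$770.11 interest = $26,440.54; pay $2,937.84 → $23,502.70
Month 3: $23,502.70 +$705.08 interest = $24,207.78; pay $3,025.97 → $21,181.81
Month 4: $21,181.81 +$635.45 interest = $21,817.26; pay $3,116.75 → $18,700.51
Month 5: $18,700.51 +$561.02 interest = $19,261.53; pay $3,210.26 → $16,051.27
Month 6: $16,051.27 +$481.54 interest = $16,532.81; pay $3,306.56 → $13,226.25
Month 7: $13,226.25 +$396.79 interest = $13,623.04; pay $3,405.76 → $10,217.28

$10,217.28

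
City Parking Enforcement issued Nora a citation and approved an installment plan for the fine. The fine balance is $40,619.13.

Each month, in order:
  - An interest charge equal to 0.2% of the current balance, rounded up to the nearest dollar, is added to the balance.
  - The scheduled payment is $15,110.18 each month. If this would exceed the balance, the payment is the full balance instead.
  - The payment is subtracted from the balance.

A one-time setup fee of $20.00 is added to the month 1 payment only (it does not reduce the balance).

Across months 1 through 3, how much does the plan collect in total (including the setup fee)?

Month 1: opening $40,619.13; interest $82.00 → $40,701.13; payment $15,110.18 (+ $20.00 fee); balance $25,590.95
Month 2: opening $25,590.95; interest $52.00 → $25,642.95; payment $15,110.18; balance $10,532.77
Month 3: opening $10,532.77; interest $22.00 → $10,554.77; payment $10,554.77; balance $0.00
Total paid: $40,795.13

$40,795.13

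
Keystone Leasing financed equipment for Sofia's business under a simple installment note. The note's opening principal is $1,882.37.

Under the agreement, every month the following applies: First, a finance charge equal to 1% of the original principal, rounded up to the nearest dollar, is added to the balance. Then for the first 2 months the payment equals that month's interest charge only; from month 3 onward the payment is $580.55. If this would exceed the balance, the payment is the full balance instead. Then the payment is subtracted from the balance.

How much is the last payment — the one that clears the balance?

$216.72

# | Opening | Interest | Payment | End bal
1 | $1,882.37 | $19.00 | $19.00 | $1,882.37
2 | $1,882.37 | $19.00 | $19.00 | $1,882.37
3 | $1,882.37 | $19.00 | $580.55 | $1,320.82
4 | $1,320.82 | $19.00 | $580.55 | $759.27
5 | $759.27 | $19.00 | $580.55 | $197.72
6 | $197.72 | $19.00 | $216.72 | $0.00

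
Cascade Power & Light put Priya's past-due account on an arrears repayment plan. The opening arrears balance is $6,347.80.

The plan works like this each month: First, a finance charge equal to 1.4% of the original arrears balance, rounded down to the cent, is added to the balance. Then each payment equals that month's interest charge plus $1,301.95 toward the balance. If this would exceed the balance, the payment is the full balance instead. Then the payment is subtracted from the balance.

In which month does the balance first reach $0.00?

5

Month 1: opening $6,347.80; interest $88.86 → $6,436.66; payment $1,390.81; balance $5,045.85
Month 2: opening $5,045.85; interest $88.86 → $5,134.71; payment $1,390.81; balance $3,743.90
Month 3: opening $3,743.90; interest $88.86 → $3,832.76; payment $1,390.81; balance $2,441.95
Month 4: opening $2,441.95; interest $88.86 → $2,530.81; payment $1,390.81; balance $1,140.00
Month 5: opening $1,140.00; interest $88.86 → $1,228.86; payment $1,228.86; balance $0.00
Balance reaches $0.00 in month 5.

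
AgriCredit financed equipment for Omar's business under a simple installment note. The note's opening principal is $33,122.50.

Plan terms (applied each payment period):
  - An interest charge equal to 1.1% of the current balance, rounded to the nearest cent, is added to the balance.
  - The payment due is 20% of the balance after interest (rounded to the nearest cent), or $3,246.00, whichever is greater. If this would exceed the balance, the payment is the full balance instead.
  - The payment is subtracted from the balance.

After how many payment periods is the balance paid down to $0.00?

Payment period 1: opening $33,122.50; interest $364.35 → $33,486.85; payment $6,697.37; balance $26,789.48
Payment period 2: opening $26,789.48; interest $294.68 → $27,084.16; payment $5,416.83; balance $21,667.33
Payment period 3: opening $21,667.33; interest $238.34 → $21,905.67; payment $4,381.13; balance $17,524.54
Payment period 4: opening $17,524.54; interest $192.77 → $17,717.31; payment $3,543.46; balance $14,173.85
Payment period 5: opening $14,173.85; interest $155.91 → $14,329.76; payment $3,246.00; balance $11,083.76
Payment period 6: opening $11,083.76; interest $121.92 → $11,205.68; payment $3,246.00; balance $7,959.68
Payment period 7: opening $7,959.68; interest $87.56 → $8,047.24; payment $3,246.00; balance $4,801.24
Payment period 8: opening $4,801.24; interest $52.81 → $4,854.05; payment $3,246.00; balance $1,608.05
Payment period 9: opening $1,608.05; interest $17.69 → $1,625.74; payment $1,625.74; balance $0.00
Balance reaches $0.00 in payment period 9.

9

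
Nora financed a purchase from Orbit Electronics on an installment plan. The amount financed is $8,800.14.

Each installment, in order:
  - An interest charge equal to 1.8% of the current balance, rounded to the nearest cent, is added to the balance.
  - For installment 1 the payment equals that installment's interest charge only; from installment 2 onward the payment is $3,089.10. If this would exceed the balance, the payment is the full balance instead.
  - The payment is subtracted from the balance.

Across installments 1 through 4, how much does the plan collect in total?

$9,274.54

# | Opening | Interest | Payment | End bal
1 | $8,800.14 | $158.40 | $158.40 | $8,800.14
2 | $8,800.14 | $158.40 | $3,089.10 | $5,869.44
3 | $5,869.44 | $105.65 | $3,089.10 | $2,885.99
4 | $2,885.99 | $51.95 | $2,937.94 | $0.00
Total paid: $9,274.54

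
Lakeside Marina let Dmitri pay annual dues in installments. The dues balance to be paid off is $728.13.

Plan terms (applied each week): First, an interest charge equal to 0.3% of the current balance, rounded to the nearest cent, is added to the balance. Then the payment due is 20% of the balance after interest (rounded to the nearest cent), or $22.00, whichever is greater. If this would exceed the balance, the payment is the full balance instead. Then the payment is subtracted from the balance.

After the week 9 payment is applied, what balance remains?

Week 1: opening $728.13; interest $2.18 → $730.31; payment $146.06; balance $584.25
Week 2: opening $584.25; interest $1.75 → $586.00; payment $117.20; balance $468.80
Week 3: opening $468.80; interest $1.41 → $470.21; payment $94.04; balance $376.17
Week 4: opening $376.17; interest $1.13 → $377.30; payment $75.46; balance $301.84
Week 5: opening $301.84; interest $0.91 → $302.75; payment $60.55; balance $242.20
Week 6: opening $242.20; interest $0.73 → $242.93; payment $48.59; balance $194.34
Week 7: opening $194.34; interest $0.58 → $194.92; payment $38.98; balance $155.94
Week 8: opening $155.94; interest $0.47 → $156.41; payment $31.28; balance $125.13
Week 9: opening $125.13; interest $0.38 → $125.51; payment $25.10; balance $100.41

$100.41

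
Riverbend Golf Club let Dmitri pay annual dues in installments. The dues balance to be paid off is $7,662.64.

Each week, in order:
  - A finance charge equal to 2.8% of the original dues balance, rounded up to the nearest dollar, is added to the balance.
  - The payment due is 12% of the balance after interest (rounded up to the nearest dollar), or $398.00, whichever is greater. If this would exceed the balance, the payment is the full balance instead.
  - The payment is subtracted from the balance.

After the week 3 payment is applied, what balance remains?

$5,722.64

Week 1: $7,662.64 +$215.00 interest = $7,877.64; pay $946.00 → $6,931.64
Week 2: $6,931.64 +$215.00 interest = $7,146.64; pay $858.00 → $6,288.64
Week 3: $6,288.64 +$215.00 interest = $6,503.64; pay $781.00 → $5,722.64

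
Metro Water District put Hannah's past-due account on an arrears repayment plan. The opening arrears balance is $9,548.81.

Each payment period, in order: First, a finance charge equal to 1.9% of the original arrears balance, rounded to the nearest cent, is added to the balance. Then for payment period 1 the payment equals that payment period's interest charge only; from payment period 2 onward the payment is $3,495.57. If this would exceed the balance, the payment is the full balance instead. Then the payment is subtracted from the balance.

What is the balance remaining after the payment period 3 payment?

Payment period 1: $9,548.81 +$181.43 interest = $9,730.24; pay $181.43 → $9,548.81
Payment period 2: $9,548.81 +$181.43 interest = $9,730.24; pay $3,495.57 → $6,234.67
Payment period 3: $6,234.67 +$181.43 interest = $6,416.10; pay $3,495.57 → $2,920.53

$2,920.53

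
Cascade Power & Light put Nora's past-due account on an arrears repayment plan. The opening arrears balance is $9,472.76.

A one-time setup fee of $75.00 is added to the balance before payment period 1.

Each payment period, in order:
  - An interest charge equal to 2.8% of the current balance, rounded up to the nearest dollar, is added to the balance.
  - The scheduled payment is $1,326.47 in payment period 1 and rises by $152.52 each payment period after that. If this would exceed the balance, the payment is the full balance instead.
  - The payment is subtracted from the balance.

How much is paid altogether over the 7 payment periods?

$10,615.76

Payment period 1: $9,547.76 +$268.00 interest = $9,815.76; pay $1,326.47 → $8,489.29
Payment period 2: $8,489.29 +$238.00 interest = $8,727.29; pay $1,478.99 → $7,248.30
Payment period 3: $7,248.30 +$203.00 interest = $7,451.30; pay $1,631.51 → $5,819.79
Payment period 4: $5,819.79 +$163.00 interest = $5,982.79; pay $1,784.03 → $4,198.76
Payment period 5: $4,198.76 +$118.00 interest = $4,316.76; pay $1,936.55 → $2,380.21
Payment period 6: $2,380.21 +$67.00 interest = $2,447.21; pay $2,089.07 → $358.14
Payment period 7: $358.14 +$11.00 interest = $369.14; pay $369.14 → $0.00
Total paid: $10,615.76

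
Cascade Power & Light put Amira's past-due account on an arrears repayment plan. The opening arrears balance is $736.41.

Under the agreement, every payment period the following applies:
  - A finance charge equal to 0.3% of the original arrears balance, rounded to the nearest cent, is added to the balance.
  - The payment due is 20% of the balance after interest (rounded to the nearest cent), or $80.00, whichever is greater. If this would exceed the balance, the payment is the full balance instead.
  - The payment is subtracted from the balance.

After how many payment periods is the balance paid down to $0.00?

8

Payment period 1: $736.41 +$2.21 interest = $738.62; pay $147.72 → $590.90
Payment period 2: $590.90 +$2.21 interest = $593.11; pay $118.62 → $474.49
Payment period 3: $474.49 +$2.21 interest = $476.70; pay $95.34 → $381.36
Payment period 4: $381.36 +$2.21 interest = $383.57; pay $80.00 → $303.57
Payment period 5: $303.57 +$2.21 interest = $305.78; pay $80.00 → $225.78
Payment period 6: $225.78 +$2.21 interest = $227.99; pay $80.00 → $147.99
Payment period 7: $147.99 +$2.21 interest = $150.20; pay $80.00 → $70.20
Payment period 8: $70.20 +$2.21 interest = $72.41; pay $72.41 → $0.00
Balance reaches $0.00 in payment period 8.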